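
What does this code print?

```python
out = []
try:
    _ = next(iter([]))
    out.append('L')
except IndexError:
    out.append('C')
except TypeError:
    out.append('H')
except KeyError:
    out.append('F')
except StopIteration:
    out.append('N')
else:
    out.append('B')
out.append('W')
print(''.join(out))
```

Execution trace: 'N' (except StopIteration) → 'W' (after the try/except). Output: NW

Answer: NW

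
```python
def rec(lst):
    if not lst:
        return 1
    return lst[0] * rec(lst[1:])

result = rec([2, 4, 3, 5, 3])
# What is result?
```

Product over [2, 4, 3, 5, 3] = 2 * 4 * 3 * 5 * 3 = 360

Answer: 360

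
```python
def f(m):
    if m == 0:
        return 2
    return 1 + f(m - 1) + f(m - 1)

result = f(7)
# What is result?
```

f(m) = 1 + 2·f(m-1), f(0)=2. Closed form: (2+1)·2^7 - 1 = 383.

Answer: 383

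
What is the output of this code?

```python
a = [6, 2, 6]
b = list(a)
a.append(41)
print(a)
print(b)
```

Key concept: list() constructor creates copy.
Step by step:
`a = [6, 2, 6]` → a = [6, 2, 6]
`b = list(a)` → b = [6, 2, 6]
`a.append(41)` → a = [6, 2, 6, 41]
`print(a)` → prints [6, 2, 6, 41]
`print(b)` → prints [6, 2, 6]

Answer:
[6, 2, 6, 41]
[6, 2, 6]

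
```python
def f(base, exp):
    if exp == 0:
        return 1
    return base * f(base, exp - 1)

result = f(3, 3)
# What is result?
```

f(3, 3) = 3 * 3 * 3 = 27

Answer: 27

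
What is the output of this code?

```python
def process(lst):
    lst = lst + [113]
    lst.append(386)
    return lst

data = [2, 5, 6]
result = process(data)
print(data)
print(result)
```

Key concept: rebinding parameter vs mutation.
Step by step:
`data = [2, 5, 6]` → data = [2, 5, 6]
`result = process(data)` → result = [2, 5, 6, 113, 386]
`print(data)` → prints [2, 5, 6]
`print(result)` → prints [2, 5, 6, 113, 386]

Answer:
[2, 5, 6]
[2, 5, 6, 113, 386]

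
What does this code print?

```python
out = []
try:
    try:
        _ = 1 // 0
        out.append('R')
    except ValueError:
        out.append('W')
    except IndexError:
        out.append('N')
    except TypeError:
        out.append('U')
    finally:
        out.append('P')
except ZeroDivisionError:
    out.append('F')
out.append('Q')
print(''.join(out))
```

Execution trace: 'P' (finally) → 'F' (outer except ZeroDivisionError) → 'Q' (after the try/except). Output: PFQ

Answer: PFQ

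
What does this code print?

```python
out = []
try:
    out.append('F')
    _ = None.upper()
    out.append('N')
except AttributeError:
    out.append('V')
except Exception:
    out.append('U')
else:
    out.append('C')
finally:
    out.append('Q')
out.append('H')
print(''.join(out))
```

Execution trace: 'F' (try body) → 'V' (except AttributeError) → 'Q' (finally) → 'H' (after the try/except). Output: FVQH

Answer: FVQH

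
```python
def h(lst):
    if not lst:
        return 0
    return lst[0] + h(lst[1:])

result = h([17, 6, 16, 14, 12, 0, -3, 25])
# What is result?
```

17 + 6 + 16 + 14 + 12 + 0 + (-3) + 25 + 0 = 87

Answer: 87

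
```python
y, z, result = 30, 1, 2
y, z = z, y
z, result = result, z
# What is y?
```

Trace:
`y, z, result = 30, 1, 2` → y = 30; z = 1; result = 2
`y, z = z, y` → y = 1; z = 30
`z, result = result, z` → z = 2; result = 30
So y = 1

Answer: 1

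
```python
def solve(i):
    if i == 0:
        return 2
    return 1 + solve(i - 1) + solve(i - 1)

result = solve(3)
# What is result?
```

solve(i) = 1 + 2·solve(i-1), solve(0)=2. Closed form: (2+1)·2^3 - 1 = 23.

Answer: 23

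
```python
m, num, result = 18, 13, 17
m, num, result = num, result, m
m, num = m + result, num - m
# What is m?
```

Trace:
`m, num, result = 18, 13, 17` → m = 18; num = 13; result = 17
`m, num, result = num, result, m` → m = 13; num = 17; result = 18
`m, num = m + result, num - m` → m = 31; num = 4
So m = 31

Answer: 31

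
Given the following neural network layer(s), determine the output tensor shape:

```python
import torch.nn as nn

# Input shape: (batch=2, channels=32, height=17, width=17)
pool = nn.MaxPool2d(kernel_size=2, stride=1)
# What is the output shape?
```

Input: (2, 32, 17, 17) -> Output: (2, 32, 16, 16)

Answer: (2, 32, 16, 16)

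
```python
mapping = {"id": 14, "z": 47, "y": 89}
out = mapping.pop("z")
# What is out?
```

Trace:
`mapping = {"id": 14, "z": 47, "y": 89}` → mapping = {'id': 14, 'z': 47, 'y': 89}
`out = mapping.pop("z")` → mapping = {'id': 14, 'y': 89}; out = 47
So out = 47

Answer: 47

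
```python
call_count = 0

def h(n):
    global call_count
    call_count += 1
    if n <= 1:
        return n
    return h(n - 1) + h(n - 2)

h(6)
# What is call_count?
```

Calls(n) = 1 + Calls(n-1) + Calls(n-2); Calls(0)=Calls(1)=1. For n=6 this gives 25.

Answer: 25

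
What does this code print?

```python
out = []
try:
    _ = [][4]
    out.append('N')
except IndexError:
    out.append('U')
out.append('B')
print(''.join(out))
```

Execution trace: 'U' (except IndexError) → 'B' (after the try/except). Output: UB

Answer: UB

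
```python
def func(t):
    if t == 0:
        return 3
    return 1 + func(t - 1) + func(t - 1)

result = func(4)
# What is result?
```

func(t) = 1 + 2·func(t-1), func(0)=3. Closed form: (3+1)·2^4 - 1 = 63.

Answer: 63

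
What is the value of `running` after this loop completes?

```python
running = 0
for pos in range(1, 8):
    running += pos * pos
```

Sum of squares 1² to 7² = 140
`running` takes the values: 0 → 1 → 5 → 14 → 30 → 55 → 91 → 140

Answer: 140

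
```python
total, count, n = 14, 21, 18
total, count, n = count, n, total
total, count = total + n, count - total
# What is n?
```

Trace:
`total, count, n = 14, 21, 18` → total = 14; count = 21; n = 18
`total, count, n = count, n, total` → total = 21; count = 18; n = 14
`total, count = total + n, count - total` → total = 35; count = -3
So n = 14

Answer: 14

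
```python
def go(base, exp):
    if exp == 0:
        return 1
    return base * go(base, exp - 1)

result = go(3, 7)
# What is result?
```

go(3, 7) = 3 * 3 * 3 * 3 * 3 * 3 * 3 = 2187

Answer: 2187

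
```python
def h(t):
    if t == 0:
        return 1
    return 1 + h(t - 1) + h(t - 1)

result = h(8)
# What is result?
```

h(t) = 1 + 2·h(t-1), h(0)=1. Closed form: (1+1)·2^8 - 1 = 511.

Answer: 511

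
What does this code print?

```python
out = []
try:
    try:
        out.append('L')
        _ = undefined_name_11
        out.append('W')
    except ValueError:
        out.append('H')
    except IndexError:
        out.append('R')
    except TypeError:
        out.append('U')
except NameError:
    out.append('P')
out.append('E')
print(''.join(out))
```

Execution trace: 'L' (try body) → 'P' (outer except NameError) → 'E' (after the try/except). Output: LPE

Answer: LPE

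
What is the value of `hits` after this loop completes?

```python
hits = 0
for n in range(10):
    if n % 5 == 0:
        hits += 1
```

Count numbers divisible by 5 in range(10)
`hits` takes the values: 0 → 1 → 2

Answer: 2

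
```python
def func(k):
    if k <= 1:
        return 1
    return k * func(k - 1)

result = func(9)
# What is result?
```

func(9) = 9 * 8 * 7 * 6 * 5 * 4 * 3 * 2 * 1 = 362880

Answer: 362880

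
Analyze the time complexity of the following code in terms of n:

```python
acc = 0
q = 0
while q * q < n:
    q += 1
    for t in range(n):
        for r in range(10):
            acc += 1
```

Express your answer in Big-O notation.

Each loop level contributes: √n × n × 1. Multiplying the contributions gives O(n√n).

Answer: O(n√n)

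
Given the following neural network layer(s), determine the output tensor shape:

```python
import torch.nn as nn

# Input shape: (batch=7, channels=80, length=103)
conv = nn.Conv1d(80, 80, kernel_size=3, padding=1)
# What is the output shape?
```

Input: (7, 80, 103) -> Output: (7, 80, 103)

Answer: (7, 80, 103)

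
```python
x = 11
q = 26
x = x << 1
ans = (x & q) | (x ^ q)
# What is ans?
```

Trace:
`x = 11` → x = 11
`q = 26` → q = 26
`x = x << 1` → x = 22
`ans = (x & q) | (x ^ q)` → ans = 30
So ans = 30

Answer: 30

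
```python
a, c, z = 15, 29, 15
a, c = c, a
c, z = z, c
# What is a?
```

Trace:
`a, c, z = 15, 29, 15` → a = 15; c = 29; z = 15
`a, c = c, a` → a = 29; c = 15
`c, z = z, c` → c = 15; z = 15
So a = 29

Answer: 29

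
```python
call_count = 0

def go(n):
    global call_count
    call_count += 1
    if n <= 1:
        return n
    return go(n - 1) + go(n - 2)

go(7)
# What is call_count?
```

Calls(n) = 1 + Calls(n-1) + Calls(n-2); Calls(0)=Calls(1)=1. For n=7 this gives 41.

Answer: 41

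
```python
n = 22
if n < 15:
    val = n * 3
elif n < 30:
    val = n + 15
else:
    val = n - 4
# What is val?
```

Trace:
`n = 22` → n = 22
`if n < 15: ...` → n < 15 is False, n < 30 is True → val = 37
So val = 37

Answer: 37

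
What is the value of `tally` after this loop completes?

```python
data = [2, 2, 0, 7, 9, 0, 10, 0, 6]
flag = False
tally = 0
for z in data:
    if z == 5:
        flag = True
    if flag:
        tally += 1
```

Count elements after first 5 in [2, 2, 0, 7, 9, 0, 10, 0, 6]
`tally` takes the values: 0

Answer: 0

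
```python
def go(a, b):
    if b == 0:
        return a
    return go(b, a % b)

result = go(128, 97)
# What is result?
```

go(128, 97) -> go(97, 31) -> go(31, 4) -> go(4, 3) -> go(3, 1) -> go(1, 0) -> 1

Answer: 1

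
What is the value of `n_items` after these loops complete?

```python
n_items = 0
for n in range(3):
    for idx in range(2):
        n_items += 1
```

3 * 2 = 6
`n_items` takes the values: 0 → 1 → 2 → 3 → 4 → 5 → 6

Answer: 6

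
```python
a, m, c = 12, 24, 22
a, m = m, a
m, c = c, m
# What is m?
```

Trace:
`a, m, c = 12, 24, 22` → a = 12; m = 24; c = 22
`a, m = m, a` → a = 24; m = 12
`m, c = c, m` → m = 22; c = 12
So m = 22

Answer: 22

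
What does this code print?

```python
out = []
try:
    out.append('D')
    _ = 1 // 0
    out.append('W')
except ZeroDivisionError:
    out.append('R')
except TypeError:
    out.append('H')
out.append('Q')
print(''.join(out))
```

Execution trace: 'D' (try body) → 'R' (except ZeroDivisionError) → 'Q' (after the try/except). Output: DRQ

Answer: DRQ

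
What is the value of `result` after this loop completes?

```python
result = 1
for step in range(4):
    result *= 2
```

2^4 = 16
`result` takes the values: 1 → 2 → 4 → 8 → 16

Answer: 16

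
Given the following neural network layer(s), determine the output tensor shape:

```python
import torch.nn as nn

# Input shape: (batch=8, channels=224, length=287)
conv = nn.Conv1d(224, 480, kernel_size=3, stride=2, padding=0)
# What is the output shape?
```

Input: (8, 224, 287) -> Output: (8, 480, 143)

Answer: (8, 480, 143)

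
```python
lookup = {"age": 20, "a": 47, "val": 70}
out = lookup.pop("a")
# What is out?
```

Trace:
`lookup = {"age": 20, "a": 47, "val": 70}` → lookup = {'age': 20, 'a': 47, 'val': 70}
`out = lookup.pop("a")` → lookup = {'age': 20, 'val': 70}; out = 47
So out = 47

Answer: 47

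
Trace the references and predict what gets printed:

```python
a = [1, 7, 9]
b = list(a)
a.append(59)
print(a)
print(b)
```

Key concept: list() constructor creates copy.
Step by step:
`a = [1, 7, 9]` → a = [1, 7, 9]
`b = list(a)` → b = [1, 7, 9]
`a.append(59)` → a = [1, 7, 9, 59]
`print(a)` → prints [1, 7, 9, 59]
`print(b)` → prints [1, 7, 9]

Answer:
[1, 7, 9, 59]
[1, 7, 9]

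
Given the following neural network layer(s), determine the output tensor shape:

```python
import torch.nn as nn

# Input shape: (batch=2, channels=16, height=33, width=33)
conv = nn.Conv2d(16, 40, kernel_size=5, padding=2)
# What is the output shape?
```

Input: (2, 16, 33, 33) -> Output: (2, 40, 33, 33)

Answer: (2, 40, 33, 33)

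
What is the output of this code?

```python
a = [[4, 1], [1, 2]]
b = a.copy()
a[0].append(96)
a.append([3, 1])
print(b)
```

Key concept: shallow copy with nested lists.
Step by step:
`a = [[4, 1], [1, 2]]` → a = [[4, 1], [1, 2]]
`b = a.copy()` → b = [[4, 1], [1, 2]]
`a[0].append(96)` → a = [[4, 1, 96], [1, 2]]; b = [[4, 1, 96], [1, 2]]
`a.append([3, 1])` → a = [[4, 1, 96], [1, 2], [3, 1]]
`print(b)` → prints [[4, 1, 96], [1, 2]]

Answer: [[4, 1, 96], [1, 2]]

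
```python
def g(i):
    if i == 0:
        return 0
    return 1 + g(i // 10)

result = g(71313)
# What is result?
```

Count of digits of 71313: 5

Answer: 5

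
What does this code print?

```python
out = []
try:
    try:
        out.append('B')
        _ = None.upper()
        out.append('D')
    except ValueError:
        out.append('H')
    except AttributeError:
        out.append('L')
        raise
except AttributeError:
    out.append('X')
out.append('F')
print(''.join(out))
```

Execution trace: 'B' (try body) → 'L' (except AttributeError) → 'X' (outer except AttributeError) → 'F' (after the try/except). Output: BLXF

Answer: BLXF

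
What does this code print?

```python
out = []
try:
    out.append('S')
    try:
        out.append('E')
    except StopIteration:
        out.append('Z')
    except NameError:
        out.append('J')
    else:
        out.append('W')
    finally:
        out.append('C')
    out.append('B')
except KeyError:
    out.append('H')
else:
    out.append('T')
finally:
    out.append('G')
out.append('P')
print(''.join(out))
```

Execution trace: 'S' (try body) → 'E' (inner try body, no exception) → 'W' (inner else) → 'C' (inner finally) → 'B' (try body, no exception) → 'T' (else) → 'G' (finally) → 'P' (after the try/except). Output: SEWCBTGP

Answer: SEWCBTGP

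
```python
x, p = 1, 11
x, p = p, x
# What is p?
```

Trace:
`x, p = 1, 11` → x = 1; p = 11
`x, p = p, x` → x = 11; p = 1
So p = 1

Answer: 1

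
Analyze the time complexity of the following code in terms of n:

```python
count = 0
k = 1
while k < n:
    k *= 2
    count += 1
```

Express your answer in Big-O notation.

Each loop level contributes: log n. Multiplying the contributions gives O(log n).

Answer: O(log n)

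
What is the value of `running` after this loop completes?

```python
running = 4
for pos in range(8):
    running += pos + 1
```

Start at 4, add 1 to 8 = 40
`running` takes the values: 4 → 5 → 7 → 10 → 14 → 19 → 25 → 32 → 40

Answer: 40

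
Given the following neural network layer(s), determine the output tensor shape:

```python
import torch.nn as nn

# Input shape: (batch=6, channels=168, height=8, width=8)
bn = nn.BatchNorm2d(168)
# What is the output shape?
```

Input: (6, 168, 8, 8) -> Output: (6, 168, 8, 8)

Answer: (6, 168, 8, 8)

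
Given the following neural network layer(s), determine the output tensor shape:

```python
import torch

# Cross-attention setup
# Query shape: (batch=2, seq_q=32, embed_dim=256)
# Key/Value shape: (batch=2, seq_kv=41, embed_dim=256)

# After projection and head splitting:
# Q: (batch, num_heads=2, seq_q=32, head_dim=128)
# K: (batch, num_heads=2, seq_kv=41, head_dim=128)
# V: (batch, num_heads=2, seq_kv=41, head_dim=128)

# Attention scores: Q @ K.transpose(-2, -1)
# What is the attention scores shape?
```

Input: (2, 32, 256) -> Output: (2, 2, 32, 41)

Answer: (2, 2, 32, 41)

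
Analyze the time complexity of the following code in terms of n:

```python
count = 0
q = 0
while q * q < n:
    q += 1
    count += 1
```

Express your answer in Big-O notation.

Each loop level contributes: √n. Multiplying the contributions gives O(√n).

Answer: O(√n)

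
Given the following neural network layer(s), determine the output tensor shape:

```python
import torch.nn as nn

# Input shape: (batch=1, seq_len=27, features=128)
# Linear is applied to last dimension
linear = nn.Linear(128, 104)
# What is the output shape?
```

Input: (1, 27, 128) -> Output: (1, 27, 104)

Answer: (1, 27, 104)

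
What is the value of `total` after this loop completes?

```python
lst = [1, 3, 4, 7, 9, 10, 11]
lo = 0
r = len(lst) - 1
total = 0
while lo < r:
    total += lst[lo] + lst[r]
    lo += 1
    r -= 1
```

Sum of pairs from ends
`total` takes the values: 0 → 12 → 25 → 38

Answer: 38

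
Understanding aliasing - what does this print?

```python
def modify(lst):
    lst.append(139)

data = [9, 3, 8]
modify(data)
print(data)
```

Key concept: function modifies passed list.
Step by step:
`data = [9, 3, 8]` → data = [9, 3, 8]
`modify(data)` → data = [9, 3, 8, 139]
`print(data)` → prints [9, 3, 8, 139]

Answer: [9, 3, 8, 139]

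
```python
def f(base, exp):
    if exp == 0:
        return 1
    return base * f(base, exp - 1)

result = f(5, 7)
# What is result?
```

f(5, 7) = 5 * 5 * 5 * 5 * 5 * 5 * 5 = 78125

Answer: 78125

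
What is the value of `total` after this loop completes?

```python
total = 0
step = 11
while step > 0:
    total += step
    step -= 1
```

Sum 11 down to 1
`total` takes the values: 0 → 11 → 21 → 30 → 38 → 45 → 51 → 56 → 60 → 63 → 65 → 66

Answer: 66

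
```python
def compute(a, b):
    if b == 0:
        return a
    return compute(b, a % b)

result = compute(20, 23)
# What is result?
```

compute(20, 23) -> compute(23, 20) -> compute(20, 3) -> compute(3, 2) -> compute(2, 1) -> compute(1, 0) -> 1

Answer: 1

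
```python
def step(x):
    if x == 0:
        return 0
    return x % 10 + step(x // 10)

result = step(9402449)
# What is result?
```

Sum of digits of 9402449: 9 + 4 + 4 + 2 + 0 + 4 + 9 = 32

Answer: 32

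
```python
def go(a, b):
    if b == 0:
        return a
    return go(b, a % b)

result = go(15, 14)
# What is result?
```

go(15, 14) -> go(14, 1) -> go(1, 0) -> 1

Answer: 1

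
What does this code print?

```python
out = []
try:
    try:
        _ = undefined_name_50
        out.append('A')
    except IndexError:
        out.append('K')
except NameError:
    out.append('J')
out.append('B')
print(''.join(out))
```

Execution trace: 'J' (outer except NameError) → 'B' (after the try/except). Output: JB

Answer: JB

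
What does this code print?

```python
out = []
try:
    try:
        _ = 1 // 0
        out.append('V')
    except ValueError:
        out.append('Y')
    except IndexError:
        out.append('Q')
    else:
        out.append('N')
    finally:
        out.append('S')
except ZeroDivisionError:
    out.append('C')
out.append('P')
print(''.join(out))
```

Execution trace: 'S' (finally) → 'C' (outer except ZeroDivisionError) → 'P' (after the try/except). Output: SCP

Answer: SCP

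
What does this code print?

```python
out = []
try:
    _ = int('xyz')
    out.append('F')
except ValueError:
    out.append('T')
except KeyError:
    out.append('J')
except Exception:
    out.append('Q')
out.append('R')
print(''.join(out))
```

Execution trace: 'T' (except ValueError) → 'R' (after the try/except). Output: TR

Answer: TR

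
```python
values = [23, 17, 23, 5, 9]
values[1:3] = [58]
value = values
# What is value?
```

Trace:
`values = [23, 17, 23, 5, 9]` → values = [23, 17, 23, 5, 9]
`values[1:3] = [58]` → values = [23, 58, 5, 9]
`value = values` → value = [23, 58, 5, 9]
So value = [23, 58, 5, 9]

Answer: [23, 58, 5, 9]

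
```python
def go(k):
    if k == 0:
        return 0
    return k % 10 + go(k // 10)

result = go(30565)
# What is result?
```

Sum of digits of 30565: 5 + 6 + 5 + 0 + 3 = 19

Answer: 19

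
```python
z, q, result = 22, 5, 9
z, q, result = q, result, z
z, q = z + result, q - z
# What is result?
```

Trace:
`z, q, result = 22, 5, 9` → z = 22; q = 5; result = 9
`z, q, result = q, result, z` → z = 5; q = 9; result = 22
`z, q = z + result, q - z` → z = 27; q = 4
So result = 22

Answer: 22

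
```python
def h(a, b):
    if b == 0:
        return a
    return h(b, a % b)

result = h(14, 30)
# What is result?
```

h(14, 30) -> h(30, 14) -> h(14, 2) -> h(2, 0) -> 2

Answer: 2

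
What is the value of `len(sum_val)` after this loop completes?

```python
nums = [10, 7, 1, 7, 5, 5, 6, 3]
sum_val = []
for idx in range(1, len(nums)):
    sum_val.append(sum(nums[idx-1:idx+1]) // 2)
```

Number of 2-element averages
`sum_val` takes the values: [] → [8] → [8, 4] → [8, 4, 4] → [8, 4, 4, 6] → [8, 4, 4, 6, 5] → [8, 4, 4, 6, 5, 5] → [8, 4, 4, 6, 5, 5, 4]
So `len(sum_val)` = 7

Answer: 7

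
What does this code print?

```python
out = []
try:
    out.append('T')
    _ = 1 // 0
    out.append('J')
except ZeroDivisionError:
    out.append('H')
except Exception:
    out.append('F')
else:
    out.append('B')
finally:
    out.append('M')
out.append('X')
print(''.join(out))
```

Execution trace: 'T' (try body) → 'H' (except ZeroDivisionError) → 'M' (finally) → 'X' (after the try/except). Output: THMX

Answer: THMX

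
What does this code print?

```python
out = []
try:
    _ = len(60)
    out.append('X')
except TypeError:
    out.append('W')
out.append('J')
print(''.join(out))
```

Execution trace: 'W' (except TypeError) → 'J' (after the try/except). Output: WJ

Answer: WJ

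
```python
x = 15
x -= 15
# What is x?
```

Trace:
`x = 15` → x = 15
`x -= 15` → x = 0
So x = 0

Answer: 0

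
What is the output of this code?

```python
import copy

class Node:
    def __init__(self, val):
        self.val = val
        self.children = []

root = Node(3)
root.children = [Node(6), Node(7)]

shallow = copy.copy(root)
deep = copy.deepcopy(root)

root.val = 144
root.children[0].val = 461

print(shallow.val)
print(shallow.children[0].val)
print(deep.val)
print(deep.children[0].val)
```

Key concept: deep copy with custom objects.
Step by step:
`root = Node(3)` → root = Node(val=3, children=[])
`root.children = [Node(6), Node(7)]` → root = Node(val=3, children=[Node(val=6, children=[]), Node(val=7, children=[])])
`shallow = copy.copy(root)` → shallow = Node(val=3, children=[Node(val=6, children=[]), Node(val=7, children=[])])
`deep = copy.deepcopy(root)` → deep = Node(val=3, children=[Node(val=6, children=[]), Node(val=7, children=[])])
`root.val = 144` → root = Node(val=144, children=[Node(val=6, children=[]), Node(val=7, children=[])])
`root.children[0].val = 461` → root = Node(val=144, children=[Node(val=461, children=[]), Node(val=7, children=[])]); shallow = Node(val=3, children=[Node(val=461, children=[]), Node(val=7, children=[])])
`print(shallow.val)` → prints 3
`print(shallow.children[0].val)` → prints 461
`print(deep.val)` → prints 3
`print(deep.children[0].val)` → prints 6

Answer:
3
461
3
6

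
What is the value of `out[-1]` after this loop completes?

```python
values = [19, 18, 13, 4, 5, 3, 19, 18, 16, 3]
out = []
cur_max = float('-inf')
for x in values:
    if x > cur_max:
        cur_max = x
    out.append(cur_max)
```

Running max ends at 19
`out` takes the values: [] → [19] → [19, 19] → [19, 19, 19] → [19, 19, 19, 19] → [19, 19, 19, 19, 19] → [19, 19, 19, 19, 19, 19] → [19, 19, 19, 19, 19, 19, 19] → [19, 19, 19, 19, 19, 19, 19, 19] → [19, 19, 19, 19, 19, 19, 19, 19, 19] → [19, 19, 19, 19, 19, 19, 19, 19, 19, 19]
So `out[-1]` = 19

Answer: 19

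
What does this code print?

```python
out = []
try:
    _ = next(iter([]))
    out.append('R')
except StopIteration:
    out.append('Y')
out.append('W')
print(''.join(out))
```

Execution trace: 'Y' (except StopIteration) → 'W' (after the try/except). Output: YW

Answer: YW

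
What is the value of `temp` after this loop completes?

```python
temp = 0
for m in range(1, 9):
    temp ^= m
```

XOR of 1 to 8
`temp` takes the values: 0 → 1 → 3 → 0 → 4 → 1 → 7 → 0 → 8

Answer: 8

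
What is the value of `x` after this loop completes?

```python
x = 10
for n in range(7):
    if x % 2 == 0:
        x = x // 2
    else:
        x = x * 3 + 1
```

Collatz-style transformation from 10
`x` takes the values: 10 → 5 → 16 → 8 → 4 → 2 → 1 → 4

Answer: 4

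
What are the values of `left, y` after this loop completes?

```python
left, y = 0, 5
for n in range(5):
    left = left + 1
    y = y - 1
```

left goes 0→5, y goes 5→0
`left, y` takes the values: (0, 5) → (1, 5) → (1, 4) → (2, 4) → (2, 3) → (3, 3) → (3, 2) → (4, 2) → (4, 1) → (5, 1) → (5, 0)

Answer: 5, 0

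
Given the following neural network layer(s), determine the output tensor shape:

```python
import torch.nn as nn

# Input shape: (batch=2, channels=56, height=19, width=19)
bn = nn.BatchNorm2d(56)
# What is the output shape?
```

Input: (2, 56, 19, 19) -> Output: (2, 56, 19, 19)

Answer: (2, 56, 19, 19)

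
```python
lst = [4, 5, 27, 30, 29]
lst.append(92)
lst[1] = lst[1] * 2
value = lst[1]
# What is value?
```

Trace:
`lst = [4, 5, 27, 30, 29]` → lst = [4, 5, 27, 30, 29]
`lst.append(92)` → lst = [4, 5, 27, 30, 29, 92]
`lst[1] = lst[1] * 2` → lst = [4, 10, 27, 30, 29, 92]
`value = lst[1]` → value = 10
So value = 10

Answer: 10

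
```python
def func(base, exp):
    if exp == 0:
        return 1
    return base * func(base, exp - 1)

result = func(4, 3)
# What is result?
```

func(4, 3) = 4 * 4 * 4 = 64

Answer: 64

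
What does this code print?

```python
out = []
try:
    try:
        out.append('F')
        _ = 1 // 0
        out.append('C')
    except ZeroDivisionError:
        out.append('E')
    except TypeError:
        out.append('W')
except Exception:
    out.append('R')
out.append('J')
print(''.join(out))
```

Execution trace: 'F' (inner try body) → 'E' (inner except ZeroDivisionError) → 'J' (after the try/except). Output: FEJ

Answer: FEJ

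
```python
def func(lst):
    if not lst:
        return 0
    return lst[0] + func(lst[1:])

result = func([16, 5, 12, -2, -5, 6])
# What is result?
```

16 + 5 + 12 + (-2) + (-5) + 6 + 0 = 32

Answer: 32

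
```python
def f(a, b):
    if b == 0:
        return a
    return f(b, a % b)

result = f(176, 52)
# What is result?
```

f(176, 52) -> f(52, 20) -> f(20, 12) -> f(12, 8) -> f(8, 4) -> f(4, 0) -> 4

Answer: 4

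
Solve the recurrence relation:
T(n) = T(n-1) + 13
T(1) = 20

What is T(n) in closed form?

Unrolling: T(n) = T(1) + 13·(n-1) = 20 + 13(n-1) = 13n + 7.

Answer: T(n) = 13n + 7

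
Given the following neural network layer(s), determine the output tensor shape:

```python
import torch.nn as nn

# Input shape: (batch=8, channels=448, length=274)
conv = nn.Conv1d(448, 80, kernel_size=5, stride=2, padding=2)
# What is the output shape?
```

Input: (8, 448, 274) -> Output: (8, 80, 137)

Answer: (8, 80, 137)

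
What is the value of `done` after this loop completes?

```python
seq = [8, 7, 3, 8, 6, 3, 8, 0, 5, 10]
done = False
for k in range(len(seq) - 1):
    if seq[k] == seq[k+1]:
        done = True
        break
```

Check consecutive duplicates in [8, 7, 3, 8, 6, 3, 8, 0, 5, 10]
`done` takes the values: False

Answer: False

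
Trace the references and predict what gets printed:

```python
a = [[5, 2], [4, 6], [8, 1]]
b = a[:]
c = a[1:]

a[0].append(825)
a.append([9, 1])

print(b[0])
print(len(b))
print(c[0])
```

Key concept: slice with nested mutation.
Step by step:
`a = [[5, 2], [4, 6], [8, 1]]` → a = [[5, 2], [4, 6], [8, 1]]
`b = a[:]` → b = [[5, 2], [4, 6], [8, 1]]
`c = a[1:]` → c = [[4, 6], [8, 1]]
`a[0].append(825)` → a = [[5, 2, 825], [4, 6], [8, 1]]; b = [[5, 2, 825], [4, 6], [8, 1]]
`a.append([9, 1])` → a = [[5, 2, 825], [4, 6], [8, 1], [9, 1]]
`print(b[0])` → prints [5, 2, 825]
`print(len(b))` → prints 3
`print(c[0])` → prints [4, 6]

Answer:
[5, 2, 825]
3
[4, 6]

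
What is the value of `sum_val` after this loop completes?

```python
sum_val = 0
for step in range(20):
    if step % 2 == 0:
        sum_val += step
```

Sum of even numbers 0 to 19
`sum_val` takes the values: 0 → 2 → 6 → 12 → 20 → 30 → 42 → 56 → 72 → 90

Answer: 90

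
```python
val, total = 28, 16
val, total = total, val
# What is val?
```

Trace:
`val, total = 28, 16` → val = 28; total = 16
`val, total = total, val` → val = 16; total = 28
So val = 16

Answer: 16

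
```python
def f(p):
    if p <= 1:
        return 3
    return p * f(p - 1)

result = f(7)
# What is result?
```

f(7) = 7 * 6 * 5 * 4 * 3 * 2 * 3 = 15120

Answer: 15120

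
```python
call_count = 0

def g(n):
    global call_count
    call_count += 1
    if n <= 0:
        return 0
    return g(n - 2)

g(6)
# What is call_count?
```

Linear recursion stepping by 2: 4 calls from n=6 down to ≤0.

Answer: 4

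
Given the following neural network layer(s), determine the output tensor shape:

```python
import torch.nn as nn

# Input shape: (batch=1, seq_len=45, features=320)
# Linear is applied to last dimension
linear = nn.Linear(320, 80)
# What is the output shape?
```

Input: (1, 45, 320) -> Output: (1, 45, 80)

Answer: (1, 45, 80)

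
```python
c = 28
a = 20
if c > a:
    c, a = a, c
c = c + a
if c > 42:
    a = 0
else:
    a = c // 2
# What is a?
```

Trace:
`c = 28` → c = 28
`a = 20` → a = 20
`if c > a: ...` → c > a is True → c = 20; a = 28
`c = c + a` → c = 48
`if c > 42: ...` → c > 42 is True → a = 0
So a = 0

Answer: 0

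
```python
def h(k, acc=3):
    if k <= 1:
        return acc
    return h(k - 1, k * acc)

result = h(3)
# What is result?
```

Accumulator trace (n, acc): (3, 3) -> (2, 9) -> (1, 18) -> return 18

Answer: 18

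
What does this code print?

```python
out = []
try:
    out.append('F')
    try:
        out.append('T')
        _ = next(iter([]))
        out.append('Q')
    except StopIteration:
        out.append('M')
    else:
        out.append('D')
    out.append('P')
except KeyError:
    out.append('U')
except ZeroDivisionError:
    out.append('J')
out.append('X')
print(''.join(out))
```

Execution trace: 'F' (try body) → 'T' (inner try body) → 'M' (inner except StopIteration) → 'P' (try body, no exception) → 'X' (after the try/except). Output: FTMPX

Answer: FTMPX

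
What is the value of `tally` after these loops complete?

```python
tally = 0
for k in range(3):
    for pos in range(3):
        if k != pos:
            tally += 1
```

3² - 3 (exclude diagonal)
`tally` takes the values: 0 → 1 → 2 → 3 → 4 → 5 → 6

Answer: 6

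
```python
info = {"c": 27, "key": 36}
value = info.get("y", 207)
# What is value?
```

Trace:
`info = {"c": 27, "key": 36}` → info = {'c': 27, 'key': 36}
`value = info.get("y", 207)` → value = 207
So value = 207

Answer: 207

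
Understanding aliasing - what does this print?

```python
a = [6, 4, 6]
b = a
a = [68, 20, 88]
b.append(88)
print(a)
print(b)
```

Key concept: rebinding vs mutation: a is rebound to a new list, b still points at the original.
Step by step:
`a = [6, 4, 6]` → a = [6, 4, 6]
`b = a` → b = [6, 4, 6] (same object as a)
`a = [68, 20, 88]` → a = [68, 20, 88]
`b.append(88)` → b = [6, 4, 6, 88]
`print(a)` → prints [68, 20, 88]
`print(b)` → prints [6, 4, 6, 88]

Answer:
[68, 20, 88]
[6, 4, 6, 88]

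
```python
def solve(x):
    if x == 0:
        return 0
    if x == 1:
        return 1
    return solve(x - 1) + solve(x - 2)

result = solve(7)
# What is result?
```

Build up from base cases: solve(0)=0, solve(1)=1, solve(2)=1, solve(3)=2, solve(4)=3, solve(5)=5, solve(6)=8, ..., solve(7)=13

Answer: 13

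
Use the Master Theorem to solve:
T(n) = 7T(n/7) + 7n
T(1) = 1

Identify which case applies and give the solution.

a=7, b=7, f(n)=7n. log_7(7) = 1. Since c=1 = 1, Case 2 applies: T(n) = Θ(n^log_b(a) · log n) = O(n log n).

Answer: O(n log n) - Case 2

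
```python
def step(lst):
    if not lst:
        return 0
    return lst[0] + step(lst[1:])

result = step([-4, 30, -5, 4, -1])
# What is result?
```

(-4) + 30 + (-5) + 4 + (-1) + 0 = 24

Answer: 24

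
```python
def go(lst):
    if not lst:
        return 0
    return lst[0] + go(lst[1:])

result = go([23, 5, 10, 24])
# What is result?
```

23 + 5 + 10 + 24 + 0 = 62

Answer: 62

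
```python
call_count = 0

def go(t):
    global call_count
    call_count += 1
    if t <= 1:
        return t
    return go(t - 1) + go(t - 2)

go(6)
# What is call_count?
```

Calls(t) = 1 + Calls(t-1) + Calls(t-2); Calls(0)=Calls(1)=1. For t=6 this gives 25.

Answer: 25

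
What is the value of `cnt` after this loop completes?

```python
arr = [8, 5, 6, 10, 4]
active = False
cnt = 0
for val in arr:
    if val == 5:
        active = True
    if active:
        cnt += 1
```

Count elements after first 5 in [8, 5, 6, 10, 4]
`cnt` takes the values: 0 → 1 → 2 → 3 → 4

Answer: 4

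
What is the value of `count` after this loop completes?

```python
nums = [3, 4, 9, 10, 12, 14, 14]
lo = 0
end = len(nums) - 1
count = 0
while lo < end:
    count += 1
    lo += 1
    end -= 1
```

Iterations until pointers meet (list length 7)
`count` takes the values: 0 → 1 → 2 → 3

Answer: 3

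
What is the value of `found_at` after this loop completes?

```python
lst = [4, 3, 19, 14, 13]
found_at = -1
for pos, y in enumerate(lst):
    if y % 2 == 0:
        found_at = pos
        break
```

First even number index in [4, 3, 19, 14, 13]
`found_at` takes the values: -1 → 0

Answer: 0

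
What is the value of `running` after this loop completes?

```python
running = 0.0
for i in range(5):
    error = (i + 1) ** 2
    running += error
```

Sum of squared losses 1² + 2² + ... + 5²
`running` takes the values: 0.0 → 1.0 → 5.0 → 14.0 → 30.0 → 55.0

Answer: 55.0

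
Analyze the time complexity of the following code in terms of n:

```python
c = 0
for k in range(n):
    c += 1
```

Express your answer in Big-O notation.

Each loop level contributes: n. Multiplying the contributions gives O(n).

Answer: O(n)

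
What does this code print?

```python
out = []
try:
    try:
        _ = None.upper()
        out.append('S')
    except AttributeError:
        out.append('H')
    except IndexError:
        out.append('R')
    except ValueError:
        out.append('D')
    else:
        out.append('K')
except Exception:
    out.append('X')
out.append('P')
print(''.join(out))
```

Execution trace: 'H' (inner except AttributeError) → 'P' (after the try/except). Output: HP

Answer: HP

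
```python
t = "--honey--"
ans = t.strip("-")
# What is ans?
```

Trace:
`t = "--honey--"` → t = '--honey--'
`ans = t.strip("-")` → ans = 'honey'
So ans = 'honey'

Answer: 'honey'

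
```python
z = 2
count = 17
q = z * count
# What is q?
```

Trace:
`z = 2` → z = 2
`count = 17` → count = 17
`q = z * count` → q = 34
So q = 34

Answer: 34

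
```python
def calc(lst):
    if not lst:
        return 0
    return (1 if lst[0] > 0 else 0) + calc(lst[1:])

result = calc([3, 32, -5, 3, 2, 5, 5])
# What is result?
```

Count of positive elements in [3, 32, -5, 3, 2, 5, 5] = 6

Answer: 6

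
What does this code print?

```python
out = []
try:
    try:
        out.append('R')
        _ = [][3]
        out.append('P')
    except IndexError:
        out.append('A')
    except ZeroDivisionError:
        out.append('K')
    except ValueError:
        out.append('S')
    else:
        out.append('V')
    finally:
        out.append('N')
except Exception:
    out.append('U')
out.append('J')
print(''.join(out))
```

Execution trace: 'R' (inner try body) → 'A' (inner except IndexError) → 'N' (inner finally) → 'J' (after the try/except). Output: RANJ

Answer: RANJ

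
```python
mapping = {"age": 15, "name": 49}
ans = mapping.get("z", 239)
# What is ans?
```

Trace:
`mapping = {"age": 15, "name": 49}` → mapping = {'age': 15, 'name': 49}
`ans = mapping.get("z", 239)` → ans = 239
So ans = 239

Answer: 239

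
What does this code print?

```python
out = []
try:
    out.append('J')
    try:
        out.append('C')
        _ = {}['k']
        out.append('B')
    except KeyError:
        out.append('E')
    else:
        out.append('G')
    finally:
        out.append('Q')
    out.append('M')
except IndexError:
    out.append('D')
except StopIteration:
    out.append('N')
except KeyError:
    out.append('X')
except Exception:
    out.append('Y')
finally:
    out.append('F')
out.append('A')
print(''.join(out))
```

Execution trace: 'J' (try body) → 'C' (inner try body) → 'E' (inner except KeyError) → 'Q' (inner finally) → 'M' (try body, no exception) → 'F' (finally) → 'A' (after the try/except). Output: JCEQMFA

Answer: JCEQMFA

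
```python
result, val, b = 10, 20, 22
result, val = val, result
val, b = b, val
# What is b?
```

Trace:
`result, val, b = 10, 20, 22` → result = 10; val = 20; b = 22
`result, val = val, result` → result = 20; val = 10
`val, b = b, val` → val = 22; b = 10
So b = 10

Answer: 10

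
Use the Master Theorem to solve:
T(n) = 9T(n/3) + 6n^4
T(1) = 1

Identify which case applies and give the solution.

a=9, b=3, f(n)=6n^4. log_3(9) = 2. Since c=4 > 2 and the regularity condition holds (9(n/3)^4 = (9/3^4)n^4 with 9/3^4 < 1), Case 3 applies: T(n) = Θ(f(n)) = O(n^4).

Answer: O(n^4) - Case 3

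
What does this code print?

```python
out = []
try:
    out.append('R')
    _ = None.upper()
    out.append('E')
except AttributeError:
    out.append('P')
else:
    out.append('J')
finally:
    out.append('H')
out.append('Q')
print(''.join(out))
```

Execution trace: 'R' (try body) → 'P' (except AttributeError) → 'H' (finally) → 'Q' (after the try/except). Output: RPHQ

Answer: RPHQ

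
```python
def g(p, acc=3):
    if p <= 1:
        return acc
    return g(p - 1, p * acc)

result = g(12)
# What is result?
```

Accumulator trace (n, acc): (12, 3) -> (11, 36) -> (10, 396) -> (9, 3960) -> (8, 35640) -> (7, 285120) -> (6, 1995840) -> (5, 11975040) -> (4, 59875200) -> (3, 239500800) -> (2, 718502400) -> (1, 1437004800) -> return 1437004800

Answer: 1437004800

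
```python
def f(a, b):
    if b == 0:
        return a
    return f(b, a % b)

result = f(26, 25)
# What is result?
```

f(26, 25) -> f(25, 1) -> f(1, 0) -> 1

Answer: 1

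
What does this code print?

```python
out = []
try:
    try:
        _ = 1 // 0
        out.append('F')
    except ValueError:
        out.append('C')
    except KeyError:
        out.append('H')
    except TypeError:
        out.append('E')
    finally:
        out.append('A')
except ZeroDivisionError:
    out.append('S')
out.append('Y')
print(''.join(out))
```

Execution trace: 'A' (finally) → 'S' (outer except ZeroDivisionError) → 'Y' (after the try/except). Output: ASY

Answer: ASY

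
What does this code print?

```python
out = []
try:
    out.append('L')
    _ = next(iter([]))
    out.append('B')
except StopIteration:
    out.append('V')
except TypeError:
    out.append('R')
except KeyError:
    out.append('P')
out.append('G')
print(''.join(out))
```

Execution trace: 'L' (try body) → 'V' (except StopIteration) → 'G' (after the try/except). Output: LVG

Answer: LVG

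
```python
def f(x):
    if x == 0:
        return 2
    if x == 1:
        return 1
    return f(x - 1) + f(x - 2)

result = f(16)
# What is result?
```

Build up from base cases: f(0)=2, f(1)=1, f(2)=3, f(3)=4, f(4)=7, f(5)=11, f(6)=18, ..., f(16)=2207

Answer: 2207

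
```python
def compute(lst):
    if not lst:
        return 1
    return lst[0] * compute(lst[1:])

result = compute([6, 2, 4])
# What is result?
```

Product over [6, 2, 4] = 6 * 2 * 4 = 48

Answer: 48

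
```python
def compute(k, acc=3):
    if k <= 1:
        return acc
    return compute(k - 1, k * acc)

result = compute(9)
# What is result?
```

Accumulator trace (n, acc): (9, 3) -> (8, 27) -> (7, 216) -> (6, 1512) -> (5, 9072) -> (4, 45360) -> (3, 181440) -> (2, 544320) -> (1, 1088640) -> return 1088640

Answer: 1088640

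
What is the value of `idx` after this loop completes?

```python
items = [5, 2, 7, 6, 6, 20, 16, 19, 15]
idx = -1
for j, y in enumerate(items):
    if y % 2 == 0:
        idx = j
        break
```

First even number index in [5, 2, 7, 6, 6, 20, 16, 19, 15]
`idx` takes the values: -1 → 1

Answer: 1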